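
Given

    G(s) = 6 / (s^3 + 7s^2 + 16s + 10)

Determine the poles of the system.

The poles are the roots of the denominator s^3 + 7s^2 + 16s + 10 = 0.
Trying s = -1: the polynomial evaluates to 0, so (s + 1) is a factor.
Dividing out leaves s^2 + 6s + 10 = 0.
The quadratic formula then gives s = -3 ± 1j.

s = -3 + j, -3 - j, -1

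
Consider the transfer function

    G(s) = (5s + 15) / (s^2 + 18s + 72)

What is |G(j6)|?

Substitute s = j6: numerator = 15 + j30, denominator = 36 + j108.
|G(j6)| = |15 + j30| / |36 + j108| = 33.541 / 113.84 ≈ 0.2946.

|G(j6)| ≈ 0.2946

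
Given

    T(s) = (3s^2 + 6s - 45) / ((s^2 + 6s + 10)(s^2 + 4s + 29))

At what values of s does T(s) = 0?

s = 3, -5

Set the numerator to zero: 3s^2 + 6s - 45 = 0, i.e. 3·(s^2 + 2s - 15) = 0.
Factoring: (s - 3)(s + 5) = 0.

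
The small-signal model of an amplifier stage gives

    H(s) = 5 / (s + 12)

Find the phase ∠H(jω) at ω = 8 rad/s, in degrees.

At s = j8: numerator = 5, denominator = 12 + j8.
∠H = ∠num − ∠den = 0° − (33.690°) = -33.69°.

∠H(j8) ≈ -33.69°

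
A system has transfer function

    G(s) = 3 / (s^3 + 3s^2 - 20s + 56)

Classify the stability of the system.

The denominator s^3 + 3s^2 - 20s + 56 factors as (s^2 - 4s + 8)(s + 7), giving poles at s = 2 ± 2j, -7.
Since the pole(s) at s = 2 ± 2j lie in the right half-plane, the system is unstable.

unstable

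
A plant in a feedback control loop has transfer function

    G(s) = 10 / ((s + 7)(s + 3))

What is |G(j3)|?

Substitute s = j3: numerator = 10, denominator = 12 + j30.
|G(j3)| = |10| / |12 + j30| = 10 / 32.311 ≈ 0.3095.

|G(j3)| ≈ 0.3095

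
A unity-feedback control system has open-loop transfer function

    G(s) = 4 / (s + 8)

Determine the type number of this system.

Type 0

The denominator has no factor of s at the origin — no free integrator — so this is a Type 0 system.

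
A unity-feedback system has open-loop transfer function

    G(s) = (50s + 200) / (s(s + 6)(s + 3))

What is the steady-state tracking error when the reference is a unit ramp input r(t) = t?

G(s) has one pole at the origin.
This is a Type 1 system. Kv = lim_{s→0} s·G(s) = 200/18 = 100/9.
e_ss = 1/Kv = 1/(100/9) = 9/100 ≈ 0.09000.

e_ss = 0.09000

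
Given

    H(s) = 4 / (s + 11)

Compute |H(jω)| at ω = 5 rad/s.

|H(j5)| ≈ 0.3310

Substitute s = j5: numerator = 4, denominator = 11 + j5.
|H(j5)| = |4| / |11 + j5| = 4 / 12.083 ≈ 0.3310.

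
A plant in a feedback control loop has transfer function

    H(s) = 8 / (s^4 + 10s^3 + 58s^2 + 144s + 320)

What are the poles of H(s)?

s = -4 + 4j, -4 - 4j, -1 + 3j, -1 - 3j

The poles are the roots of the denominator s^4 + 10s^3 + 58s^2 + 144s + 320 = 0.
No real roots exist; factor into two real quadratics: (s^2 + 8s + 32)(s^2 + 2s + 10) = 0.
Each quadratic gives a conjugate pair via the quadratic formula.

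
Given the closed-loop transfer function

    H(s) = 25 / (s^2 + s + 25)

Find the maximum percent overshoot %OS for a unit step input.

Comparing s^2 + s + 25 to s^2 + 2ζωₙs + ωₙ²: ωₙ = 5 rad/s and ζ = 1/(2·5) = 0.1.
%OS = 100·exp(−πζ/√(1−ζ²)) = 100·exp(−π·0.1/√(1−0.1²)) ≈ 72.9%.

%OS ≈ 72.9%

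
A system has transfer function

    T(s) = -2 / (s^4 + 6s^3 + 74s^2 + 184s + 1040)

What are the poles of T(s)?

s = -2 + 6j, -2 - 6j, -1 + 5j, -1 - 5j

The poles are the roots of the denominator s^4 + 6s^3 + 74s^2 + 184s + 1040 = 0.
No real roots exist; factor into two real quadratics: (s^2 + 4s + 40)(s^2 + 2s + 26) = 0.
Each quadratic gives a conjugate pair via the quadratic formula.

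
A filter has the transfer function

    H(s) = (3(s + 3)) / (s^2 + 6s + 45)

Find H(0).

H(0) = 1/5 ≈ 0.2000

Set s = 0: H(0) = (9) / (45) = 1/5.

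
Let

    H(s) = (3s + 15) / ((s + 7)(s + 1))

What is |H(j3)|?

|H(j3)| ≈ 0.7264

Substitute s = j3: numerator = 15 + j9, denominator = -2 + j24.
|H(j3)| = |15 + j9| / |-2 + j24| = 17.493 / 24.083 ≈ 0.7264.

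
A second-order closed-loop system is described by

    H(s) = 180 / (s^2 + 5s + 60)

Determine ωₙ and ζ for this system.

Compare the denominator to the standard form s^2 + 2ζωₙs + ωₙ².
ωₙ² = 60, so ωₙ = √60 ≈ 7.746 rad/s.
2ζωₙ = 5, so ζ = 5/(2·√60) ≈ 0.3227.

ωₙ ≈ 7.746 rad/s, ζ ≈ 0.3227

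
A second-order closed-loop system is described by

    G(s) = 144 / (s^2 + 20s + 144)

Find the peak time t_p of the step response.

t_p ≈ 0.4736 s

Comparing s^2 + 20s + 144 to s^2 + 2ζωₙs + ωₙ²: ωₙ = 12 rad/s and ζ = 20/(2·12) ≈ 0.8333.
ζωₙ = 20/2 = 10, so ω_d = ωₙ√(1−ζ²) = √(ωₙ² − (ζωₙ)²) = √(144 − 10²) = √44 ≈ 6.633 rad/s.
t_p = π/ω_d = π/6.633 ≈ 0.4736 s.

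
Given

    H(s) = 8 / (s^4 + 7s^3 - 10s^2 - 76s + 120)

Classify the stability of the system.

The denominator s^4 + 7s^3 - 10s^2 - 76s + 120 factors as (s - 2)^2(s + 5)(s + 6), giving poles at s = 2, -5, -6, 2.
Since the pole(s) at s = 2, 2 lie in the right half-plane, the system is unstable.

unstable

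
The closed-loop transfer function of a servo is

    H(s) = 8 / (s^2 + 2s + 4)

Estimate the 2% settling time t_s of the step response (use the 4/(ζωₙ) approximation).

Comparing s^2 + 2s + 4 to s^2 + 2ζωₙs + ωₙ²: ωₙ = 2 rad/s and ζ = 2/(2·2) = 0.5.
ζωₙ = 2/2 = 1, so t_s ≈ 4/(ζωₙ) = 4/1 = 4 s.

t_s ≈ 4 s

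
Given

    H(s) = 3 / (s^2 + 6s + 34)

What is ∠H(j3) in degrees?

At s = j3: numerator = 3, denominator = 25 + j18.
∠H = ∠num − ∠den = 0° − (35.754°) = -35.75°.

∠H(j3) ≈ -35.75°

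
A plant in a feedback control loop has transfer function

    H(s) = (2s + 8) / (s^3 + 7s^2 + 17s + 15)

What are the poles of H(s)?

The poles are the roots of the denominator s^3 + 7s^2 + 17s + 15 = 0.
Trying s = -3: the polynomial evaluates to 0, so (s + 3) is a factor.
Dividing out leaves s^2 + 4s + 5 = 0.
The quadratic formula then gives s = -2 ± 1j.

s = -3, -2 + j, -2 - j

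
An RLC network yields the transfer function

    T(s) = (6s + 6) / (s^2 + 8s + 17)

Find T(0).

Set s = 0: T(0) = (6) / (17) = 6/17.

T(0) = 6/17 ≈ 0.3529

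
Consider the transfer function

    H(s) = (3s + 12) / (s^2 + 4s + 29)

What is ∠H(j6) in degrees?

At s = j6: numerator = 12 + j18, denominator = -7 + j24.
∠H = ∠num − ∠den = 56.310° − (106.26°) = -49.95°.

∠H(j6) ≈ -49.95°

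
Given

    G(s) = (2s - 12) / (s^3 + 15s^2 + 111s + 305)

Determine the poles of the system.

s = -5 + 6j, -5 - 6j, -5

The poles are the roots of the denominator s^3 + 15s^2 + 111s + 305 = 0.
Trying s = -5: the polynomial evaluates to 0, so (s + 5) is a factor.
Dividing out leaves s^2 + 10s + 61 = 0.
The quadratic formula then gives s = -5 ± 6j.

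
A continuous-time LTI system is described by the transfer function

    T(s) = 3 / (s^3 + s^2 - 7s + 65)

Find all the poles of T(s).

The poles are the roots of the denominator s^3 + s^2 - 7s + 65 = 0.
Trying s = -5: the polynomial evaluates to 0, so (s + 5) is a factor.
Dividing out leaves s^2 - 4s + 13 = 0.
The quadratic formula then gives s = 2 ± 3j.

s = 2 ± 3j, -5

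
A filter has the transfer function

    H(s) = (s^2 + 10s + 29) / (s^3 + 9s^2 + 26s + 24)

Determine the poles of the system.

s = -3, -2, -4

The poles are the roots of the denominator s^3 + 9s^2 + 26s + 24 = 0.
Trying s = -3: the polynomial evaluates to 0, so (s + 3) is a factor.
Dividing out leaves s^2 + 6s + 8 = 0.
Factoring the quadratic: (s + 2)(s + 4) = 0.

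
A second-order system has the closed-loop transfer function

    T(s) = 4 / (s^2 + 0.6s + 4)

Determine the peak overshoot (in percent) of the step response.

%OS ≈ 62.1%

Comparing s^2 + 0.6s + 4 to s^2 + 2ζωₙs + ωₙ²: ωₙ = 2 rad/s and ζ = 0.6/(2·2) = 0.15.
%OS = 100·exp(−πζ/√(1−ζ²)) = 100·exp(−π·0.15/√(1−0.15²)) ≈ 62.1%.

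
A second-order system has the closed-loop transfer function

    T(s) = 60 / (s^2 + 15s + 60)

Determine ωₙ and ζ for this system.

ωₙ ≈ 7.746 rad/s, ζ ≈ 0.9682

Compare the denominator to the standard form s^2 + 2ζωₙs + ωₙ².
ωₙ² = 60, so ωₙ = √60 ≈ 7.746 rad/s.
2ζωₙ = 15, so ζ = 15/(2·√60) ≈ 0.9682.
With ζ = 0.9682 the response is underdamped.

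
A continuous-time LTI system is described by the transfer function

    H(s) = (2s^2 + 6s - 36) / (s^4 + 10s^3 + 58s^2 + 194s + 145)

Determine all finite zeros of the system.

Set the numerator to zero: 2s^2 + 6s - 36 = 0, i.e. 2·(s^2 + 3s - 18) = 0.
Factoring: (s - 3)(s + 6) = 0.

s = 3, -6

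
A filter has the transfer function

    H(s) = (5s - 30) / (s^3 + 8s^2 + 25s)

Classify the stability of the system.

marginally stable

The denominator s^3 + 8s^2 + 25s factors as s(s^2 + 8s + 25), giving poles at s = 0, -4 ± 3j.
Since the simple pole(s) at s = 0 lie on the jω-axis with none in the right half-plane, the system is marginally stable.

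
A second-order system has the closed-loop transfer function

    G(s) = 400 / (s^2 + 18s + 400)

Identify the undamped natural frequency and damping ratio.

Compare the denominator to the standard form s^2 + 2ζωₙs + ωₙ².
ωₙ² = 400, so ωₙ = 20 rad/s.
2ζωₙ = 18, so ζ = 18/(2·20) = 0.45.

ωₙ = 20 rad/s, ζ = 0.45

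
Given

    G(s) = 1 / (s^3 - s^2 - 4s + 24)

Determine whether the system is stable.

The denominator s^3 - s^2 - 4s + 24 factors as (s^2 - 4s + 8)(s + 3), giving poles at s = 2 ± 2j, -3.
Since the pole(s) at s = 2 ± 2j lie in the right half-plane, the system is unstable.

unstable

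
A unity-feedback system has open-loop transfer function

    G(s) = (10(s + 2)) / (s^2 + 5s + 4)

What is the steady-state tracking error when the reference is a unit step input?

e_ss = 0.1667

G(s) has no poles at the origin.
This is a Type 0 system. Kp = lim_{s→0} G(s) = 20/4 = 5.
e_ss = 1/(1 + Kp) = 1/(1 + 5) = 1/6 ≈ 0.1667.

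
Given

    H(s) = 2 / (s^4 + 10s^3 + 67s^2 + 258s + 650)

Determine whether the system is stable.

stable

The denominator s^4 + 10s^3 + 67s^2 + 258s + 650 factors as (s^2 + 8s + 25)(s^2 + 2s + 26), giving poles at s = -4 + 3j, -4 - 3j, -1 + 5j, -1 - 5j.
Since all poles lie strictly in the left half-plane, the system is stable.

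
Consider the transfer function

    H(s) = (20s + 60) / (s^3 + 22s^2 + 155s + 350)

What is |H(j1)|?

Substitute s = j1: numerator = 60 + j20, denominator = 328 + j154.
|H(j1)| = |60 + j20| / |328 + j154| = 63.246 / 362.35 ≈ 0.1745.

|H(j1)| ≈ 0.1745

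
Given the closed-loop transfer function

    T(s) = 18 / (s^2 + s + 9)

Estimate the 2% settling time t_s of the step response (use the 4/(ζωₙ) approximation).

t_s ≈ 8 s

Comparing s^2 + s + 9 to s^2 + 2ζωₙs + ωₙ²: ωₙ = 3 rad/s and ζ = 1/(2·3) ≈ 0.1667.
ζωₙ = 1/2 = 0.5, so t_s ≈ 4/(ζωₙ) = 4/0.5 = 8 s.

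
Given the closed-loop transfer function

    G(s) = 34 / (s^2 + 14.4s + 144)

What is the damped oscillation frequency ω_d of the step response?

Comparing s^2 + 14.4s + 144 to s^2 + 2ζωₙs + ωₙ²: ωₙ = 12 rad/s and ζ = 14.4/(2·12) = 0.6.
ζωₙ = 14.4/2 = 7.2, so ω_d = ωₙ√(1−ζ²) = √(ωₙ² − (ζωₙ)²) = √(144 − 7.2²) = √92.16 = 9.600 rad/s.

ω_d = 9.600 rad/s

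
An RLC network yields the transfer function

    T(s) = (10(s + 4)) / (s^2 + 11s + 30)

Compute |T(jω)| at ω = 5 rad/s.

|T(j5)| ≈ 1.159

Substitute s = j5: numerator = 40 + j50, denominator = 5 + j55.
|T(j5)| = |40 + j50| / |5 + j55| = 64.031 / 55.227 ≈ 1.159.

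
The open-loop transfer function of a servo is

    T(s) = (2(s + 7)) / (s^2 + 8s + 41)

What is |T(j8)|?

|T(j8)| ≈ 0.3126

Substitute s = j8: numerator = 14 + j16, denominator = -23 + j64.
|T(j8)| = |14 + j16| / |-23 + j64| = 21.260 / 68.007 ≈ 0.3126.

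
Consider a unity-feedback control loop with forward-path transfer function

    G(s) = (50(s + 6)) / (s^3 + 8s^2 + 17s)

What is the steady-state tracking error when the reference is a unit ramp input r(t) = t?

G(s) has one pole at the origin.
This is a Type 1 system. Kv = lim_{s→0} s·G(s) = 300/17.
e_ss = 1/Kv = 1/(300/17) = 17/300 ≈ 0.05667.

e_ss = 0.05667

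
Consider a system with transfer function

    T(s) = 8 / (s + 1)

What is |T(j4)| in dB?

Substitute s = j4: numerator = 8, denominator = 1 + j4.
|T(j4)| = |8| / |1 + j4| = 8 / 4.1231 ≈ 1.940.
In decibels: 20·log₁₀(1.940) ≈ 5.76 dB.

|T(j4)|_dB ≈ 5.76 dB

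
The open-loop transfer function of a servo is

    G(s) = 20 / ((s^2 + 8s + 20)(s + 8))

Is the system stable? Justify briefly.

The poles can be read from the denominator factors: s = -4 + 2j, -4 - 2j, -8.
Since all poles lie strictly in the left half-plane, the system is stable.

stable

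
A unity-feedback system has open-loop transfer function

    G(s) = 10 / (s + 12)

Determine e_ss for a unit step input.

G(s) has no poles at the origin.
This is a Type 0 system. Kp = lim_{s→0} G(s) = 10/12 = 5/6.
e_ss = 1/(1 + Kp) = 1/(1 + 5/6) = 6/11 ≈ 0.5455.

e_ss = 0.5455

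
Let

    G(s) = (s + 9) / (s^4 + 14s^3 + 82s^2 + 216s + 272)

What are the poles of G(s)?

s = -5 + 3j, -5 - 3j, -2 + 2j, -2 - 2j

The poles are the roots of the denominator s^4 + 14s^3 + 82s^2 + 216s + 272 = 0.
No real roots exist; factor into two real quadratics: (s^2 + 10s + 34)(s^2 + 4s + 8) = 0.
Each quadratic gives a conjugate pair via the quadratic formula.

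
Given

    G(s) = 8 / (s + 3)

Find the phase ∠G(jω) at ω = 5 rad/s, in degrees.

∠G(j5) ≈ -59.04°

At s = j5: numerator = 8, denominator = 3 + j5.
∠G = ∠num − ∠den = 0° − (59.036°) = -59.04°.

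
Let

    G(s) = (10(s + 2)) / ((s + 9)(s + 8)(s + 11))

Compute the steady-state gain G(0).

At s = 0 each factor (s + a) contributes a and each (s^2 + bs + c) contributes c.
G(0) = 10·(2) / ((9) · (8) · (11)) = 20/792 = 5/198.

G(0) = 5/198 ≈ 0.02525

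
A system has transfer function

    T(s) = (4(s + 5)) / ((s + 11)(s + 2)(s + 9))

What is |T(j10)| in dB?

Substitute s = j10: numerator = 20 + j40, denominator = -2002 + j390.
|T(j10)| = |20 + j40| / |-2002 + j390| = 44.721 / 2039.6 ≈ 0.02193.
In decibels: 20·log₁₀(0.02193) ≈ -33.2 dB.

|T(j10)|_dB ≈ -33.2 dB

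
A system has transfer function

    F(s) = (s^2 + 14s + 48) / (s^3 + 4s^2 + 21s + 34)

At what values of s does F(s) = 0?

Set the numerator to zero: s^2 + 14s + 48 = 0.
Factoring: (s + 6)(s + 8) = 0.

s = -6, -8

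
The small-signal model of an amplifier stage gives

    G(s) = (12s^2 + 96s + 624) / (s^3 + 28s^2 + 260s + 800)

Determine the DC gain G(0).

Set s = 0: G(0) = (624) / (800) = 39/50.

G(0) = 39/50 ≈ 0.7800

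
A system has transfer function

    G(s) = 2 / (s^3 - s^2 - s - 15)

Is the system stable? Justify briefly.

The denominator s^3 - s^2 - s - 15 factors as (s^2 + 2s + 5)(s - 3), giving poles at s = -1 + 2j, -1 - 2j, 3.
Since the pole(s) at s = 3 lie in the right half-plane, the system is unstable.

unstable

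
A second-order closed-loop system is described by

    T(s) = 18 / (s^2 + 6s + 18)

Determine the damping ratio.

ζ ≈ 0.7071

Compare the denominator to the standard form s^2 + 2ζωₙs + ωₙ².
ωₙ² = 18, so ωₙ = √18 ≈ 4.243 rad/s.
2ζωₙ = 6, so ζ = 6/(2·√18) ≈ 0.7071.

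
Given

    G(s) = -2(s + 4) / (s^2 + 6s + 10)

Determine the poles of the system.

s = -3 + j, -3 - j

The poles are the roots of the denominator s^2 + 6s + 10 = 0.
Using the quadratic formula: s = (-6 ± √(-4))/2 = -3 ± 1j.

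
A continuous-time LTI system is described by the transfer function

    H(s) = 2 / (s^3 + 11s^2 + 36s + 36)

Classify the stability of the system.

stable

The denominator s^3 + 11s^2 + 36s + 36 factors as (s + 6)(s + 3)(s + 2), giving poles at s = -6, -3, -2.
Since all poles lie strictly in the left half-plane, the system is stable.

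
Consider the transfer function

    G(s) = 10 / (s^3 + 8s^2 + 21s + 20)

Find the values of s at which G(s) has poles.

The poles are the roots of the denominator s^3 + 8s^2 + 21s + 20 = 0.
Trying s = -4: the polynomial evaluates to 0, so (s + 4) is a factor.
Dividing out leaves s^2 + 4s + 5 = 0.
The quadratic formula then gives s = -2 ± 1j.

s = -4, -2 + j, -2 - j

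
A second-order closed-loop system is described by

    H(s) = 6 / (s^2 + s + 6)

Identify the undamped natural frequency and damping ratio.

ωₙ ≈ 2.449 rad/s, ζ ≈ 0.2041

Compare the denominator to the standard form s^2 + 2ζωₙs + ωₙ².
ωₙ² = 6, so ωₙ = √6 ≈ 2.449 rad/s.
2ζωₙ = 1, so ζ = 1/(2·√6) ≈ 0.2041.
With ζ = 0.2041 the response is underdamped.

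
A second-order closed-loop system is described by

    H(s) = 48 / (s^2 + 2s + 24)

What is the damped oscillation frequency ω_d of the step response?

Comparing s^2 + 2s + 24 to s^2 + 2ζωₙs + ωₙ²: ωₙ = √24 ≈ 4.899 rad/s and ζ = 2/(2·√24) ≈ 0.2041.
ζωₙ = 2/2 = 1, so ω_d = ωₙ√(1−ζ²) = √(ωₙ² − (ζωₙ)²) = √(24 − 1²) = √23 ≈ 4.796 rad/s.

ω_d ≈ 4.796 rad/s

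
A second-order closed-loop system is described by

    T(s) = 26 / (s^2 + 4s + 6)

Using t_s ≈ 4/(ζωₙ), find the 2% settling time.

Comparing s^2 + 4s + 6 to s^2 + 2ζωₙs + ωₙ²: ωₙ = √6 ≈ 2.449 rad/s and ζ = 4/(2·√6) ≈ 0.8165.
ζωₙ = 4/2 = 2, so t_s ≈ 4/(ζωₙ) = 4/2 = 2 s.

t_s ≈ 2 s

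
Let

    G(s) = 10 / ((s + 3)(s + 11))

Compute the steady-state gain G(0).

Set s = 0: G(0) = (10) / (33) = 10/33.

G(0) = 10/33 ≈ 0.3030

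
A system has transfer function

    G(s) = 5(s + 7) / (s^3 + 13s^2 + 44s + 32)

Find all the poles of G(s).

s = -4, -1, -8

The poles are the roots of the denominator s^3 + 13s^2 + 44s + 32 = 0.
Trying s = -4: the polynomial evaluates to 0, so (s + 4) is a factor.
Dividing out leaves s^2 + 9s + 8 = 0.
Factoring the quadratic: (s + 1)(s + 8) = 0.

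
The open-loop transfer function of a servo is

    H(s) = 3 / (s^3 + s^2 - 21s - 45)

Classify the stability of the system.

The denominator s^3 + s^2 - 21s - 45 factors as (s + 3)^2(s - 5), giving poles at s = -3, 5, -3.
Since the pole(s) at s = 5 lie in the right half-plane, the system is unstable.

unstable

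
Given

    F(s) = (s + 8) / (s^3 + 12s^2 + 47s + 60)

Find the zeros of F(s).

s = -8

Set the numerator to zero: s + 8 = 0.
So s = -8.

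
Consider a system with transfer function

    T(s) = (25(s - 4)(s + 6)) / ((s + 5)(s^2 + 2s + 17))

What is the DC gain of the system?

T(0) = -120/17 ≈ -7.059

At s = 0 each factor (s + a) contributes a and each (s^2 + bs + c) contributes c.
T(0) = 25·(-4) · (6) / ((5) · (17)) = -600/85 = -120/17.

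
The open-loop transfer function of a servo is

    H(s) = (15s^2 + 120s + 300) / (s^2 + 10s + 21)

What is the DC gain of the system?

Set s = 0: H(0) = (300) / (21) = 100/7.

H(0) = 100/7 ≈ 14.29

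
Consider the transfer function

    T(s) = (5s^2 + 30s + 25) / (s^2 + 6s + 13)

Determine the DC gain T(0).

Set s = 0: T(0) = (25) / (13) = 25/13.

T(0) = 25/13 ≈ 1.923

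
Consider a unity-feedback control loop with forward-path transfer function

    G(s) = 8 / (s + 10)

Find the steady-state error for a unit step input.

G(s) has no poles at the origin.
This is a Type 0 system. Kp = lim_{s→0} G(s) = 8/10 = 4/5.
e_ss = 1/(1 + Kp) = 1/(1 + 4/5) = 5/9 ≈ 0.5556.

e_ss = 0.5556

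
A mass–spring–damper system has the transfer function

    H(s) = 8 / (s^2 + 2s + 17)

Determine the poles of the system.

s = -1 + 4j, -1 - 4j

The poles are the roots of the denominator s^2 + 2s + 17 = 0.
Using the quadratic formula: s = (-2 ± √(-64))/2 = -1 ± 4j.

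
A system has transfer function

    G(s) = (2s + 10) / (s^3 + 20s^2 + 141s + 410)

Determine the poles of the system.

The poles are the roots of the denominator s^3 + 20s^2 + 141s + 410 = 0.
Trying s = -10: the polynomial evaluates to 0, so (s + 10) is a factor.
Dividing out leaves s^2 + 10s + 41 = 0.
The quadratic formula then gives s = -5 ± 4j.

s = -5 ± 4j, -10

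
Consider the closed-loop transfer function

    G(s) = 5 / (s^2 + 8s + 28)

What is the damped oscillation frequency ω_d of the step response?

Comparing s^2 + 8s + 28 to s^2 + 2ζωₙs + ωₙ²: ωₙ = √28 ≈ 5.292 rad/s and ζ = 8/(2·√28) ≈ 0.7559.
ζωₙ = 8/2 = 4, so ω_d = ωₙ√(1−ζ²) = √(ωₙ² − (ζωₙ)²) = √(28 − 4²) = √12 ≈ 3.464 rad/s.

ω_d ≈ 3.464 rad/s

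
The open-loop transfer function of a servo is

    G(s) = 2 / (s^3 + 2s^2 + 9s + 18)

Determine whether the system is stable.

The denominator s^3 + 2s^2 + 9s + 18 factors as (s^2 + 9)(s + 2), giving poles at s = ±3j, -2.
Since the simple pole(s) at s = 3j, -3j lie on the jω-axis with none in the right half-plane, the system is marginally stable.

marginally stable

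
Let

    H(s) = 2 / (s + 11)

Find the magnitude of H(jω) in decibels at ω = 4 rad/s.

|H(j4)|_dB ≈ -15.3 dB

Substitute s = j4: numerator = 2, denominator = 11 + j4.
|H(j4)| = |2| / |11 + j4| = 2 / 11.705 ≈ 0.1709.
In decibels: 20·log₁₀(0.1709) ≈ -15.3 dB.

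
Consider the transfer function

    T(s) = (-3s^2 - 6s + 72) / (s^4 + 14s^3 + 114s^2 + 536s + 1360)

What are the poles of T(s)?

The poles are the roots of the denominator s^4 + 14s^3 + 114s^2 + 536s + 1360 = 0.
No real roots exist; factor into two real quadratics: (s^2 + 4s + 40)(s^2 + 10s + 34) = 0.
Each quadratic gives a conjugate pair via the quadratic formula.

s = -2 ± 6j, -5 ± 3j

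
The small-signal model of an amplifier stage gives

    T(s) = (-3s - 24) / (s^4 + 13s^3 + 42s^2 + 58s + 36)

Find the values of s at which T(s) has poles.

The poles are the roots of the denominator s^4 + 13s^3 + 42s^2 + 58s + 36 = 0.
Trying s = -9: the polynomial evaluates to 0, so (s + 9) is a factor.
Dividing out leaves s^3 + 4s^2 + 6s + 4 = 0.
This factors further as (s^2 + 2s + 2)(s + 2) = 0.

s = -1 + j, -1 - j, -9, -2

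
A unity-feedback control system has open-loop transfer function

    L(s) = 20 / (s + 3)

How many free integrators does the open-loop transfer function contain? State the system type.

Type 0

The denominator has no factor of s at the origin — no free integrator — so this is a Type 0 system.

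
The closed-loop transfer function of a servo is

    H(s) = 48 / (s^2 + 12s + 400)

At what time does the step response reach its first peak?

Comparing s^2 + 12s + 400 to s^2 + 2ζωₙs + ωₙ²: ωₙ = 20 rad/s and ζ = 12/(2·20) = 0.3.
ζωₙ = 12/2 = 6, so ω_d = ωₙ√(1−ζ²) = √(ωₙ² − (ζωₙ)²) = √(400 − 6²) = √364 ≈ 19.08 rad/s.
t_p = π/ω_d = π/19.08 ≈ 0.1647 s.

t_p ≈ 0.1647 s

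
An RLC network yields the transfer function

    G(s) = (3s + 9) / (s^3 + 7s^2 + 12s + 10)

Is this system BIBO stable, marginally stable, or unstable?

stable

The denominator s^3 + 7s^2 + 12s + 10 factors as (s + 5)(s^2 + 2s + 2), giving poles at s = -5, -1 + j, -1 - j.
Since all poles lie strictly in the left half-plane, the system is stable.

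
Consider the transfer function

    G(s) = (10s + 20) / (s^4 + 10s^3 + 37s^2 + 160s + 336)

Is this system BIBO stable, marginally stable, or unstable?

marginally stable

The denominator s^4 + 10s^3 + 37s^2 + 160s + 336 factors as (s^2 + 16)(s + 3)(s + 7), giving poles at s = ±4j, -3, -7.
Since the simple pole(s) at s = 4j, -4j lie on the jω-axis with none in the right half-plane, the system is marginally stable.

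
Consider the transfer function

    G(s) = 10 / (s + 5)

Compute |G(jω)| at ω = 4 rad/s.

|G(j4)| ≈ 1.562

Substitute s = j4: numerator = 10, denominator = 5 + j4.
|G(j4)| = |10| / |5 + j4| = 10 / 6.4031 ≈ 1.562.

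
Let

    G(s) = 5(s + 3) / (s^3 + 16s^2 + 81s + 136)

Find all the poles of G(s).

The poles are the roots of the denominator s^3 + 16s^2 + 81s + 136 = 0.
Trying s = -8: the polynomial evaluates to 0, so (s + 8) is a factor.
Dividing out leaves s^2 + 8s + 17 = 0.
The quadratic formula then gives s = -4 ± 1j.

s = -4 + j, -4 - j, -8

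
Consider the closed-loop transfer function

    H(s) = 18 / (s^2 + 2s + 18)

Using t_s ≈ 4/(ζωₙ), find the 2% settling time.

Comparing s^2 + 2s + 18 to s^2 + 2ζωₙs + ωₙ²: ωₙ = √18 ≈ 4.243 rad/s and ζ = 2/(2·√18) ≈ 0.2357.
ζωₙ = 2/2 = 1, so t_s ≈ 4/(ζωₙ) = 4/1 = 4 s.

t_s ≈ 4 s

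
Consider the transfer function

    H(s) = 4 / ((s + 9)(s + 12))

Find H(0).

At s = 0 each factor (s + a) contributes a and each (s^2 + bs + c) contributes c.
H(0) = 4·1 / ((9) · (12)) = 4/108 = 1/27.

H(0) = 1/27 ≈ 0.03704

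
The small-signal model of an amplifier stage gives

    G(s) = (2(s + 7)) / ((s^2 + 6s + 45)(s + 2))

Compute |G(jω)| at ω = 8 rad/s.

|G(j8)| ≈ 0.04994

Substitute s = j8: numerator = 14 + j16, denominator = -422 - j56.
|G(j8)| = |14 + j16| / |-422 - j56| = 21.260 / 425.70 ≈ 0.04994.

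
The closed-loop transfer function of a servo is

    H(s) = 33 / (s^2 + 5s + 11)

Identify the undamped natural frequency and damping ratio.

Compare the denominator to the standard form s^2 + 2ζωₙs + ωₙ².
ωₙ² = 11, so ωₙ = √11 ≈ 3.317 rad/s.
2ζωₙ = 5, so ζ = 5/(2·√11) ≈ 0.7538.

ωₙ ≈ 3.317 rad/s, ζ ≈ 0.7538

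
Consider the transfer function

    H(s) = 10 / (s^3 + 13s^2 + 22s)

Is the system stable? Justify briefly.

marginally stable

The denominator s^3 + 13s^2 + 22s factors as s(s + 2)(s + 11), giving poles at s = 0, -2, -11.
Since the simple pole(s) at s = 0 lie on the jω-axis with none in the right half-plane, the system is marginally stable.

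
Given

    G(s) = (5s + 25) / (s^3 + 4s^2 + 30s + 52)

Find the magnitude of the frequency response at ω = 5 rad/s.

Substitute s = j5: numerator = 25 + j25, denominator = -48 + j25.
|G(j5)| = |25 + j25| / |-48 + j25| = 35.355 / 54.120 ≈ 0.6533.

|G(j5)| ≈ 0.6533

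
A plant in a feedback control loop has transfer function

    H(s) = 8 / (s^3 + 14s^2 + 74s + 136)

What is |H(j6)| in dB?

Substitute s = j6: numerator = 8, denominator = -368 + j228.
|H(j6)| = |8| / |-368 + j228| = 8 / 432.91 ≈ 0.01848.
In decibels: 20·log₁₀(0.01848) ≈ -34.7 dB.

|H(j6)|_dB ≈ -34.7 dB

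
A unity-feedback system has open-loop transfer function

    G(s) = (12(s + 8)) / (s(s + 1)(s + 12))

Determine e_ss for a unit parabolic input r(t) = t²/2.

G(s) has one pole at the origin.
This is a Type 1 system; Ka = lim_{s→0} s^2·G(s) = 0, so the steady-state error for a parabola input is infinite.

e_ss = ∞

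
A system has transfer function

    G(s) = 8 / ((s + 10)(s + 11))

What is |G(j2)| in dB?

Substitute s = j2: numerator = 8, denominator = 106 + j42.
|G(j2)| = |8| / |106 + j42| = 8 / 114.02 ≈ 0.07016.
In decibels: 20·log₁₀(0.07016) ≈ -23.1 dB.

|G(j2)|_dB ≈ -23.1 dB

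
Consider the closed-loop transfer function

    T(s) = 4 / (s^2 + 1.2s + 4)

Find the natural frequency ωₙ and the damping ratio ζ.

Compare the denominator to the standard form s^2 + 2ζωₙs + ωₙ².
ωₙ² = 4, so ωₙ = 2 rad/s.
2ζωₙ = 1.2, so ζ = 1.2/(2·2) = 0.3.

ωₙ = 2 rad/s, ζ = 0.3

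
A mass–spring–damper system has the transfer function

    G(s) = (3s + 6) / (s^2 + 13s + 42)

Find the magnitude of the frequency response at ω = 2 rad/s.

|G(j2)| ≈ 0.1843

Substitute s = j2: numerator = 6 + j6, denominator = 38 + j26.
|G(j2)| = |6 + j6| / |38 + j26| = 8.4853 / 46.043 ≈ 0.1843.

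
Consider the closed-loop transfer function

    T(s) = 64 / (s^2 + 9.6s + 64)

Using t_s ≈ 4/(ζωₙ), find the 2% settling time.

Comparing s^2 + 9.6s + 64 to s^2 + 2ζωₙs + ωₙ²: ωₙ = 8 rad/s and ζ = 9.6/(2·8) = 0.6.
ζωₙ = 9.6/2 = 4.8, so t_s ≈ 4/(ζωₙ) = 4/4.8 ≈ 0.8333 s.

t_s ≈ 0.8333 s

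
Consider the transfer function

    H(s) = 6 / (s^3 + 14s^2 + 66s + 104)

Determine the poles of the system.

The poles are the roots of the denominator s^3 + 14s^2 + 66s + 104 = 0.
Trying s = -4: the polynomial evaluates to 0, so (s + 4) is a factor.
Dividing out leaves s^2 + 10s + 26 = 0.
The quadratic formula then gives s = -5 ± 1j.

s = -4, -5 ± j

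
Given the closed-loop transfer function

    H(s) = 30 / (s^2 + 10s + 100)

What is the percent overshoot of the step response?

Comparing s^2 + 10s + 100 to s^2 + 2ζωₙs + ωₙ²: ωₙ = 10 rad/s and ζ = 10/(2·10) = 0.5.
%OS = 100·exp(−πζ/√(1−ζ²)) = 100·exp(−π·0.5/√(1−0.5²)) ≈ 16.3%.

%OS ≈ 16.3%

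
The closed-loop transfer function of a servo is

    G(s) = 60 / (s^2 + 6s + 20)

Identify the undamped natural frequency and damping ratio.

ωₙ ≈ 4.472 rad/s, ζ ≈ 0.6708

Compare the denominator to the standard form s^2 + 2ζωₙs + ωₙ².
ωₙ² = 20, so ωₙ = √20 ≈ 4.472 rad/s.
2ζωₙ = 6, so ζ = 6/(2·√20) ≈ 0.6708.
With ζ = 0.6708 the response is underdamped.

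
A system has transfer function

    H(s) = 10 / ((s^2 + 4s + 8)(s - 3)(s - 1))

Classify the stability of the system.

The poles can be read from the denominator factors: s = -2 + 2j, -2 - 2j, 3, 1.
Since the pole(s) at s = 3, 1 lie in the right half-plane, the system is unstable.

unstable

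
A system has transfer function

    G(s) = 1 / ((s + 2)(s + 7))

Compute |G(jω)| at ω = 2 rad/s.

|G(j2)| ≈ 0.04856

Substitute s = j2: numerator = 1, denominator = 10 + j18.
|G(j2)| = |1| / |10 + j18| = 1 / 20.591 ≈ 0.04856.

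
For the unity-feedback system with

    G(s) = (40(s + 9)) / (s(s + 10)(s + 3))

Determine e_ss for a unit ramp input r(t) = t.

G(s) has one pole at the origin.
This is a Type 1 system. Kv = lim_{s→0} s·G(s) = 360/30 = 12.
e_ss = 1/Kv = 1/(12) = 1/12 ≈ 0.08333.

e_ss = 0.08333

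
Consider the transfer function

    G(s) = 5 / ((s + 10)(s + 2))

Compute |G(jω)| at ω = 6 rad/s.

|G(j6)| ≈ 0.06779

Substitute s = j6: numerator = 5, denominator = -16 + j72.
|G(j6)| = |5| / |-16 + j72| = 5 / 73.756 ≈ 0.06779.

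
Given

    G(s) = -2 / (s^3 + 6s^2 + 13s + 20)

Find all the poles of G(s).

s = -1 ± 2j, -4

The poles are the roots of the denominator s^3 + 6s^2 + 13s + 20 = 0.
Trying s = -4: the polynomial evaluates to 0, so (s + 4) is a factor.
Dividing out leaves s^2 + 2s + 5 = 0.
The quadratic formula then gives s = -1 ± 2j.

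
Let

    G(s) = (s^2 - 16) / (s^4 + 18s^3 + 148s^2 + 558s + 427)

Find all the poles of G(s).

s = -5 ± 6j, -7, -1

The poles are the roots of the denominator s^4 + 18s^3 + 148s^2 + 558s + 427 = 0.
Trying s = -7: the polynomial evaluates to 0, so (s + 7) is a factor.
Dividing out leaves s^3 + 11s^2 + 71s + 61 = 0.
This factors further as (s^2 + 10s + 61)(s + 1) = 0.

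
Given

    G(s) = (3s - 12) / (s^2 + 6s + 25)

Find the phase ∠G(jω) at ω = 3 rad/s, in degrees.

At s = j3: numerator = -12 + j9, denominator = 16 + j18.
∠G = ∠num − ∠den = 143.13° − (48.366°) = 94.76°.

∠G(j3) ≈ 94.76°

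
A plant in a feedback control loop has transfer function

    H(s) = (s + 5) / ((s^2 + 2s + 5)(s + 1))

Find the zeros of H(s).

s = -5

Set the numerator to zero: s + 5 = 0.
So s = -5.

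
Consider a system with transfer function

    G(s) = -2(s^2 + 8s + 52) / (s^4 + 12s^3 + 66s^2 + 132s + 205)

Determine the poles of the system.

The poles are the roots of the denominator s^4 + 12s^3 + 66s^2 + 132s + 205 = 0.
No real roots exist; factor into two real quadratics: (s^2 + 2s + 5)(s^2 + 10s + 41) = 0.
Each quadratic gives a conjugate pair via the quadratic formula.

s = -1 ± 2j, -5 ± 4j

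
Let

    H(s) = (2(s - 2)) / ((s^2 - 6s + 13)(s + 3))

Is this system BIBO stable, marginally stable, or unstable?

unstable

The poles can be read from the denominator factors: s = 3 ± 2j, -3.
Since the pole(s) at s = 3 ± 2j lie in the right half-plane, the system is unstable.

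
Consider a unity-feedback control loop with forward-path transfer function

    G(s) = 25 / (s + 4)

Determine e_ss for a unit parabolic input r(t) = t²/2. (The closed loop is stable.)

G(s) has no poles at the origin.
This is a Type 0 system; Ka = lim_{s→0} s^2·G(s) = 0, so the steady-state error for a parabola input is infinite.

e_ss = ∞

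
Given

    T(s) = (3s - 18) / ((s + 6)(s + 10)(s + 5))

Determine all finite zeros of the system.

Set the numerator to zero: 3s - 18 = 0, i.e. 3·(s - 6) = 0.
So s = 6.

s = 6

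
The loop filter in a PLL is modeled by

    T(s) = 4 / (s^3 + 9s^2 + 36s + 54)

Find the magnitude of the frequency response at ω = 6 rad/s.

|T(j6)| ≈ 0.01481

Substitute s = j6: numerator = 4, denominator = -270.
|T(j6)| = |4| / |-270| = 4 / 270 ≈ 0.01481.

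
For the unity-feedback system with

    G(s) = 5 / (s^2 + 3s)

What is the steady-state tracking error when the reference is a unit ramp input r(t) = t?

G(s) has one pole at the origin.
This is a Type 1 system. Kv = lim_{s→0} s·G(s) = 5/3.
e_ss = 1/Kv = 1/(5/3) = 3/5 ≈ 0.6000.

e_ss = 0.6000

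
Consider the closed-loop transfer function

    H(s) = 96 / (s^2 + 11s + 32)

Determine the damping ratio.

Compare the denominator to the standard form s^2 + 2ζωₙs + ωₙ².
ωₙ² = 32, so ωₙ = √32 ≈ 5.657 rad/s.
2ζωₙ = 11, so ζ = 11/(2·√32) ≈ 0.9723.
With ζ = 0.9723 the response is underdamped.

ζ ≈ 0.9723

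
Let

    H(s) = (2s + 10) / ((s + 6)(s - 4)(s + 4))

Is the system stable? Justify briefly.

The poles can be read from the denominator factors: s = -6, 4, -4.
Since the pole(s) at s = 4 lie in the right half-plane, the system is unstable.

unstable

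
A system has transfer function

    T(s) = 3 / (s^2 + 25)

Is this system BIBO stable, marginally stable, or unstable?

marginally stable

The denominator s^2 + 25 factors as (s^2 + 25), giving poles at s = 5j, -5j.
Since the simple pole(s) at s = ±5j lie on the jω-axis with none in the right half-plane, the system is marginally stable.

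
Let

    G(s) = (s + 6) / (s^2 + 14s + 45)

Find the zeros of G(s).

s = -6

Set the numerator to zero: s + 6 = 0.
So s = -6.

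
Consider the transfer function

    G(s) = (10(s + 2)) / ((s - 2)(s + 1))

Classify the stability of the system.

unstable

The poles can be read from the denominator factors: s = 2, -1.
Since the pole(s) at s = 2 lie in the right half-plane, the system is unstable.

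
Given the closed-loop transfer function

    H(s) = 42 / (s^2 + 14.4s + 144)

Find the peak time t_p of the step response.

Comparing s^2 + 14.4s + 144 to s^2 + 2ζωₙs + ωₙ²: ωₙ = 12 rad/s and ζ = 14.4/(2·12) = 0.6.
ζωₙ = 14.4/2 = 7.2, so ω_d = ωₙ√(1−ζ²) = √(ωₙ² − (ζωₙ)²) = √(144 − 7.2²) = √92.16 = 9.600 rad/s.
t_p = π/ω_d = π/9.600 ≈ 0.3272 s.

t_p ≈ 0.3272 s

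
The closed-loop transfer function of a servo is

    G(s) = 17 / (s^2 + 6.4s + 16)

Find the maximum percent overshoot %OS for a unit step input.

%OS ≈ 1.52%

Comparing s^2 + 6.4s + 16 to s^2 + 2ζωₙs + ωₙ²: ωₙ = 4 rad/s and ζ = 6.4/(2·4) = 0.8.
%OS = 100·exp(−πζ/√(1−ζ²)) = 100·exp(−π·0.8/√(1−0.8²)) ≈ 1.52%.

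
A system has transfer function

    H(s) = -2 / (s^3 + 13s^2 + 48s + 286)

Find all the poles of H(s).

The poles are the roots of the denominator s^3 + 13s^2 + 48s + 286 = 0.
Trying s = -11: the polynomial evaluates to 0, so (s + 11) is a factor.
Dividing out leaves s^2 + 2s + 26 = 0.
The quadratic formula then gives s = -1 ± 5j.

s = -1 ± 5j, -11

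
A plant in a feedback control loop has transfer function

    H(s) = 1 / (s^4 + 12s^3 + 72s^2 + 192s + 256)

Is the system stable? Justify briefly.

stable

The denominator s^4 + 12s^3 + 72s^2 + 192s + 256 factors as (s^2 + 8s + 32)(s^2 + 4s + 8), giving poles at s = -4 ± 4j, -2 ± 2j.
Since all poles lie strictly in the left half-plane, the system is stable.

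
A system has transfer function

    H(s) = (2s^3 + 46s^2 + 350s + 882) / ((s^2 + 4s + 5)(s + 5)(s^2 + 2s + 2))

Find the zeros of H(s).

s = -7, -7, -9

Set the numerator to zero: 2s^3 + 46s^2 + 350s + 882 = 0, i.e. 2·(s^3 + 23s^2 + 175s + 441) = 0.
Factoring: (s + 7)^2(s + 9) = 0.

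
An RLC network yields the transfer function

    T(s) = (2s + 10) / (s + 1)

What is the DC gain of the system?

T(0) = 10

Set s = 0: T(0) = (10) / (1) = 10.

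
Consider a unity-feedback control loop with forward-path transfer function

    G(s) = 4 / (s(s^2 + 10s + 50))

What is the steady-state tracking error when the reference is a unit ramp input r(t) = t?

G(s) has one pole at the origin.
This is a Type 1 system. Kv = lim_{s→0} s·G(s) = 4/50 = 2/25.
e_ss = 1/Kv = 1/(2/25) = 25/2 ≈ 12.50.

e_ss = 12.50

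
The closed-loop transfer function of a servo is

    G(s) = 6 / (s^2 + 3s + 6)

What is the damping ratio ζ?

Compare the denominator to the standard form s^2 + 2ζωₙs + ωₙ².
ωₙ² = 6, so ωₙ = √6 ≈ 2.449 rad/s.
2ζωₙ = 3, so ζ = 3/(2·√6) ≈ 0.6124.

ζ ≈ 0.6124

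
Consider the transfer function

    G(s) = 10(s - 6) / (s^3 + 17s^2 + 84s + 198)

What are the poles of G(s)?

The poles are the roots of the denominator s^3 + 17s^2 + 84s + 198 = 0.
Trying s = -11: the polynomial evaluates to 0, so (s + 11) is a factor.
Dividing out leaves s^2 + 6s + 18 = 0.
The quadratic formula then gives s = -3 ± 3j.

s = -3 + 3j, -3 - 3j, -11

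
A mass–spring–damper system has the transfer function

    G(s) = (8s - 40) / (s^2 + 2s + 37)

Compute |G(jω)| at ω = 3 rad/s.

Substitute s = j3: numerator = -40 + j24, denominator = 28 + j6.
|G(j3)| = |-40 + j24| / |28 + j6| = 46.648 / 28.636 ≈ 1.629.

|G(j3)| ≈ 1.629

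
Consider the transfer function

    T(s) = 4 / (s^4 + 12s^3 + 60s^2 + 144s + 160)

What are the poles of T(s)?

s = -4 + 2j, -4 - 2j, -2 + 2j, -2 - 2j

The poles are the roots of the denominator s^4 + 12s^3 + 60s^2 + 144s + 160 = 0.
No real roots exist; factor into two real quadratics: (s^2 + 8s + 20)(s^2 + 4s + 8) = 0.
Each quadratic gives a conjugate pair via the quadratic formula.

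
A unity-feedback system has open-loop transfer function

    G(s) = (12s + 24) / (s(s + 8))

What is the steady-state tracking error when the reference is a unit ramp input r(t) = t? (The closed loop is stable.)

e_ss = 0.3333

G(s) has one pole at the origin.
This is a Type 1 system. Kv = lim_{s→0} s·G(s) = 24/8 = 3.
e_ss = 1/Kv = 1/(3) = 1/3 ≈ 0.3333.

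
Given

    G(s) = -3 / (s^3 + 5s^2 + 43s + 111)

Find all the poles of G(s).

The poles are the roots of the denominator s^3 + 5s^2 + 43s + 111 = 0.
Trying s = -3: the polynomial evaluates to 0, so (s + 3) is a factor.
Dividing out leaves s^2 + 2s + 37 = 0.
The quadratic formula then gives s = -1 ± 6j.

s = -1 ± 6j, -3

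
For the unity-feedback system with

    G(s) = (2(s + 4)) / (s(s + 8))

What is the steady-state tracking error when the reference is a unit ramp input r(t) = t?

G(s) has one pole at the origin.
This is a Type 1 system. Kv = lim_{s→0} s·G(s) = 8/8 = 1.
e_ss = 1/Kv = 1/(1) = 1.

e_ss = 1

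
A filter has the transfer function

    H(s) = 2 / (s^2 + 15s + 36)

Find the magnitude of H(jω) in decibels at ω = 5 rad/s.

Substitute s = j5: numerator = 2, denominator = 11 + j75.
|H(j5)| = |2| / |11 + j75| = 2 / 75.802 ≈ 0.02638.
In decibels: 20·log₁₀(0.02638) ≈ -31.6 dB.

|H(j5)|_dB ≈ -31.6 dB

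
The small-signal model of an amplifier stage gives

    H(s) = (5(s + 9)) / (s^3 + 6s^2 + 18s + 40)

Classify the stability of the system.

stable

The denominator s^3 + 6s^2 + 18s + 40 factors as (s + 4)(s^2 + 2s + 10), giving poles at s = -4, -1 + 3j, -1 - 3j.
Since all poles lie strictly in the left half-plane, the system is stable.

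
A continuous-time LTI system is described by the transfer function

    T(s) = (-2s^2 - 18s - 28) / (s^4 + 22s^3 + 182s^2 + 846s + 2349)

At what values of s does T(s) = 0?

Set the numerator to zero: -2s^2 - 18s - 28 = 0, i.e. -2·(s^2 + 9s + 14) = 0.
Factoring: (s + 2)(s + 7) = 0.

s = -2, -7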